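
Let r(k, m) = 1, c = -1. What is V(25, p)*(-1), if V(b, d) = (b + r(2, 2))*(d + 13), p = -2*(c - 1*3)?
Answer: -546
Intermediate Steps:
p = 8 (p = -2*(-1 - 1*3) = -2*(-1 - 3) = -2*(-4) = 8)
V(b, d) = (1 + b)*(13 + d) (V(b, d) = (b + 1)*(d + 13) = (1 + b)*(13 + d))
V(25, p)*(-1) = (13 + 8 + 13*25 + 25*8)*(-1) = (13 + 8 + 325 + 200)*(-1) = 546*(-1) = -546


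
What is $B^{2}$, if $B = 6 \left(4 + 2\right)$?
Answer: $1296$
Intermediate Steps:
$B = 36$ ($B = 6 \cdot 6 = 36$)
$B^{2} = 36^{2} = 1296$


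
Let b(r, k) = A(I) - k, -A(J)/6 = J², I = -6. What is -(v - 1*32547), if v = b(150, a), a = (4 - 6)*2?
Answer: 32759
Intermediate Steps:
a = -4 (a = -2*2 = -4)
A(J) = -6*J²
b(r, k) = -216 - k (b(r, k) = -6*(-6)² - k = -6*36 - k = -216 - k)
v = -212 (v = -216 - 1*(-4) = -216 + 4 = -212)
-(v - 1*32547) = -(-212 - 1*32547) = -(-212 - 32547) = -1*(-32759) = 32759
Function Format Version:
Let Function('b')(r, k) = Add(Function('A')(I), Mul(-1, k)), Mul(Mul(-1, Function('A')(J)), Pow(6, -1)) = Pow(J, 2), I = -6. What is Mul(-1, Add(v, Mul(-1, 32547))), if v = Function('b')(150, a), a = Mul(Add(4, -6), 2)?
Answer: 32759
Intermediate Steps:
a = -4 (a = Mul(-2, 2) = -4)
Function('A')(J) = Mul(-6, Pow(J, 2))
Function('b')(r, k) = Add(-216, Mul(-1, k)) (Function('b')(r, k) = Add(Mul(-6, Pow(-6, 2)), Mul(-1, k)) = Add(Mul(-6, 36), Mul(-1, k)) = Add(-216, Mul(-1, k)))
v = -212 (v = Add(-216, Mul(-1, -4)) = Add(-216, 4) = -212)
Mul(-1, Add(v, Mul(-1, 32547))) = Mul(-1, Add(-212, Mul(-1, 32547))) = Mul(-1, Add(-212, -32547)) = Mul(-1, -32759) = 32759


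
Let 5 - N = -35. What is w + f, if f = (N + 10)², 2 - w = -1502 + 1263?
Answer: 2741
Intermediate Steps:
N = 40 (N = 5 - 1*(-35) = 5 + 35 = 40)
w = 241 (w = 2 - (-1502 + 1263) = 2 - 1*(-239) = 2 + 239 = 241)
f = 2500 (f = (40 + 10)² = 50² = 2500)
w + f = 241 + 2500 = 2741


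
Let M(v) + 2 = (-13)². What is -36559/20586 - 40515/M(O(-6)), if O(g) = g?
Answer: -840147143/3437862 ≈ -244.38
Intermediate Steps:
M(v) = 167 (M(v) = -2 + (-13)² = -2 + 169 = 167)
-36559/20586 - 40515/M(O(-6)) = -36559/20586 - 40515/167 = -840147143/3437862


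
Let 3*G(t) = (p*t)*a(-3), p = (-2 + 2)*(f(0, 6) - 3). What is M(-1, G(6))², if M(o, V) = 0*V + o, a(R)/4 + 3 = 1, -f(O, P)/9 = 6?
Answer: 1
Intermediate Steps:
f(O, P) = -54 (f(O, P) = -9*6 = -54)
a(R) = -8 (a(R) = -12 + 4*1 = -12 + 4 = -8)
p = 0 (p = (-2 + 2)*(-54 - 3) = 0*(-57) = 0)
G(t) = 0 (G(t) = ((0*t)*(-8))/3 = (0*(-8))/3 = (⅓)*0 = 0)
M(o, V) = o (M(o, V) = 0 + o = o)
M(-1, G(6))² = (-1)² = 1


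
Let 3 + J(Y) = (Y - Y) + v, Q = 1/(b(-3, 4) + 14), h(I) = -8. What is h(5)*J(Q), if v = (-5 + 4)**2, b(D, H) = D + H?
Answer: 16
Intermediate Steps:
v = 1 (v = (-1)**2 = 1)
Q = 1/15 (Q = 1/((-3 + 4) + 14) = 1/(1 + 14) = 1/15 ≈ 0.066667)
J(Y) = -2 (J(Y) = -3 + ((Y - Y) + 1) = -3 + (0 + 1) = -3 + 1 = -2)
h(5)*J(Q) = -8*(-2) = 16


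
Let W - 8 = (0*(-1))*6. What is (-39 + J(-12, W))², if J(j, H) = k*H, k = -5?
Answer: 6241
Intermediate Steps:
W = 8 (W = 8 + (0*(-1))*6 = 8 + 0*6 = 8 + 0 = 8)
J(j, H) = -5*H
(-39 + J(-12, W))² = (-39 - 5*8)² = (-39 - 40)² = (-79)² = 6241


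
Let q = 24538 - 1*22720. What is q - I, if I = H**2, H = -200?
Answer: -38182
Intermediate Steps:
q = 1818 (q = 24538 - 22720 = 1818)
I = 40000 (I = (-200)**2 = 40000)
q - I = 1818 - 1*40000 = 1818 - 40000 = -38182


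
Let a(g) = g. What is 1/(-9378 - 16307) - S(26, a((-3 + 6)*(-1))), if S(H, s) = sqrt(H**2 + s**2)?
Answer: -1/25685 - sqrt(685) ≈ -26.173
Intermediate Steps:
1/(-9378 - 16307) - S(26, a((-3 + 6)*(-1))) = 1/(-9378 - 16307) - sqrt(26**2 + ((-3 + 6)*(-1))**2) = 1/(-25685) - sqrt(676 + (3*(-1))**2) = -1/25685 - sqrt(676 + (-3)**2) = -1/25685 - sqrt(676 + 9) = -1/25685 - sqrt(685)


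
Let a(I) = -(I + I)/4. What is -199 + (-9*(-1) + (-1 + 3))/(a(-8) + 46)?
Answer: -9939/50 ≈ -198.78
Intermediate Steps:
a(I) = -I/2 (a(I) = -2*I*(1/4) = -I/2)
-199 + (-9*(-1) + (-1 + 3))/(a(-8) + 46) = -199 + (-9*(-1) + (-1 + 3))/(-1/2*(-8) + 46) = -199 + (9 + 2)/(4 + 46) = -199 + 11/50 = -9939/50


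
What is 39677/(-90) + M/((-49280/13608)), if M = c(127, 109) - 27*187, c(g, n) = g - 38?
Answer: 919493/990 ≈ 928.78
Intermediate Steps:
c(g, n) = -38 + g
M = -4960 (M = (-38 + 127) - 27*187 = 89 - 1*5049 = 89 - 5049 = -4960)
39677/(-90) + M/((-49280/13608)) = 39677/(-90) - 4960/((-49280/13608)) = 39677*(-1/90) - 4960/((-49280*1/13608)) = -39677/90 - 4960/(-880/243) = -39677/90 - 4960*(-243/880) = -39677/90 + 15066/11 = 919493/990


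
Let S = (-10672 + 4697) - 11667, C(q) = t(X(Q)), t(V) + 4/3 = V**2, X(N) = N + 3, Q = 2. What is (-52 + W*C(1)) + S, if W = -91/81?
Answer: -4306103/243 ≈ -17721.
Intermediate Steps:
W = -91/81 (W = -91*1/81 = -91/81 ≈ -1.1235)
X(N) = 3 + N
t(V) = -4/3 + V**2
C(q) = 71/3 (C(q) = -4/3 + (3 + 2)**2 = -4/3 + 5**2 = -4/3 + 25 = 71/3)
S = -17642 (S = -5975 - 11667 = -17642)
(-52 + W*C(1)) + S = (-52 - 91/81*71/3) - 17642 = (-52 - 6461/243) - 17642 = -19097/243 - 17642 = -4306103/243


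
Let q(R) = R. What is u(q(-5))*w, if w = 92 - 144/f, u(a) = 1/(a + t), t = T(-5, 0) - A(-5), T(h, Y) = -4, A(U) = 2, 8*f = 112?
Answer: -52/7 ≈ -7.4286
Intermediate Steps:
f = 14 (f = (⅛)*112 = 14)
t = -6 (t = -4 - 1*2 = -4 - 2 = -6)
u(a) = 1/(-6 + a) (u(a) = 1/(a - 6) = 1/(-6 + a))
w = 572/7 (w = 92 - 144/14 = 92 - 144*1/14 = 92 - 72/7 = 572/7 ≈ 81.714)
u(q(-5))*w = (572/7)/(-6 - 5) = (572/7)/(-11) = -1/11*572/7 = -52/7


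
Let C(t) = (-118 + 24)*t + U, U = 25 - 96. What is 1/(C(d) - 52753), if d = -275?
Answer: -1/26974 ≈ -3.7073e-5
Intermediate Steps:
U = -71
C(t) = -71 - 94*t (C(t) = (-118 + 24)*t - 71 = -94*t - 71 = -71 - 94*t)
1/(C(d) - 52753) = 1/((-71 - 94*(-275)) - 52753) = 1/((-71 + 25850) - 52753) = 1/(25779 - 52753) = 1/(-26974) = -1/26974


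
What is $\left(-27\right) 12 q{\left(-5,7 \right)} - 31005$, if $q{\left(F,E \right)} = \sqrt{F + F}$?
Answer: $-31005 - 324 i \sqrt{10} \approx -31005.0 - 1024.6 i$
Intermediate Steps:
$q{\left(F,E \right)} = \sqrt{2} \sqrt{F}$ ($q{\left(F,E \right)} = \sqrt{2 F} = \sqrt{2} \sqrt{F}$)
$\left(-27\right) 12 q{\left(-5,7 \right)} - 31005 = \left(-27\right) 12 \sqrt{2} \sqrt{-5} - 31005 = - 324 \sqrt{2} i \sqrt{5} - 31005 = - 324 i \sqrt{10} - 31005 = -31005 - 324 i \sqrt{10}$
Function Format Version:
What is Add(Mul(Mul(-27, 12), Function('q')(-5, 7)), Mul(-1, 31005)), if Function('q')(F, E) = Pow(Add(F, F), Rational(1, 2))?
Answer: Add(-31005, Mul(-324, I, Pow(10, Rational(1, 2)))) ≈ Add(-31005., Mul(-1024.6, I))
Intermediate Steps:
Function('q')(F, E) = Mul(Pow(2, Rational(1, 2)), Pow(F, Rational(1, 2))) (Function('q')(F, E) = Pow(Mul(2, F), Rational(1, 2)) = Mul(Pow(2, Rational(1, 2)), Pow(F, Rational(1, 2))))
Add(Mul(Mul(-27, 12), Function('q')(-5, 7)), Mul(-1, 31005)) = Add(Mul(Mul(-27, 12), Mul(Pow(2, Rational(1, 2)), Pow(-5, Rational(1, 2)))), Mul(-1, 31005)) = Add(Mul(-324, Mul(Pow(2, Rational(1, 2)), Mul(I, Pow(5, Rational(1, 2))))), -31005) = Add(Mul(-324, Mul(I, Pow(10, Rational(1, 2)))), -31005) = Add(Mul(-324, I, Pow(10, Rational(1, 2))), -31005) = Add(-31005, Mul(-324, I, Pow(10, Rational(1, 2))))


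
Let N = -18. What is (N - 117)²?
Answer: 18225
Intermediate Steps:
(N - 117)² = (-18 - 117)² = (-135)² = 18225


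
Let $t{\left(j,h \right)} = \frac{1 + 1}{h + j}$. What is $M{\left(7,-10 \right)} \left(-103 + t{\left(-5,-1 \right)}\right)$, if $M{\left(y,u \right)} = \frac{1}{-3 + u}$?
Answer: $\frac{310}{39} \approx 7.9487$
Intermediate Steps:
$t{\left(j,h \right)} = \frac{2}{h + j}$
$M{\left(7,-10 \right)} \left(-103 + t{\left(-5,-1 \right)}\right) = \frac{-103 + \frac{2}{-1 - 5}}{-3 - 10} = \frac{-103 + \frac{2}{-6}}{-13} = - \frac{-103 + 2 \left(- \frac{1}{6}\right)}{13} = - \frac{-103 - \frac{1}{3}}{13} = \left(- \frac{1}{13}\right) \left(- \frac{310}{3}\right) = \frac{310}{39}$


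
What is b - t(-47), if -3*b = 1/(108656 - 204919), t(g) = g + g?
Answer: 27146167/288789 ≈ 94.000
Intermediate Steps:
t(g) = 2*g
b = 1/288789 (b = -1/(3*(108656 - 204919)) = -1/3/(-96263) = -1/3*(-1/96263) = 1/288789 ≈ 3.4627e-6)
b - t(-47) = 1/288789 - 2*(-47) = 1/288789 - 1*(-94) = 1/288789 + 94 = 27146167/288789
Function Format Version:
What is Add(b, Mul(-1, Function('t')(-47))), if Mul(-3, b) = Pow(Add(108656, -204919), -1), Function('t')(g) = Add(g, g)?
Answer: Rational(27146167, 288789) ≈ 94.000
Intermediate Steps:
Function('t')(g) = Mul(2, g)
b = Rational(1, 288789) (b = Mul(Rational(-1, 3), Pow(Add(108656, -204919), -1)) = Mul(Rational(-1, 3), Pow(-96263, -1)) = Mul(Rational(-1, 3), Rational(-1, 96263)) = Rational(1, 288789) ≈ 3.4627e-6)
Add(b, Mul(-1, Function('t')(-47))) = Add(Rational(1, 288789), Mul(-1, Mul(2, -47))) = Add(Rational(1, 288789), Mul(-1, -94)) = Add(Rational(1, 288789), 94) = Rational(27146167, 288789)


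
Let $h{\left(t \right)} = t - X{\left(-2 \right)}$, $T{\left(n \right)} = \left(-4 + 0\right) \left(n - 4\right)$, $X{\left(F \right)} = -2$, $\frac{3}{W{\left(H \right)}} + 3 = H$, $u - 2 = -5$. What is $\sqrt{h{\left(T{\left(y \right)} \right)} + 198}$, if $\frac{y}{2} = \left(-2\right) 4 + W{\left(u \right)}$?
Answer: $2 \sqrt{71} \approx 16.852$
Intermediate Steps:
$u = -3$ ($u = 2 - 5 = -3$)
$W{\left(H \right)} = \frac{3}{-3 + H}$
$y = -17$ ($y = 2 \left(\left(-2\right) 4 + \frac{3}{-3 - 3}\right) = 2 \left(-8 + \frac{3}{-6}\right) = 2 \left(-8 + 3 \left(- \frac{1}{6}\right)\right) = 2 \left(-8 - \frac{1}{2}\right) = 2 \left(- \frac{17}{2}\right) = -17$)
$T{\left(n \right)} = 16 - 4 n$ ($T{\left(n \right)} = - 4 \left(-4 + n\right) = 16 - 4 n$)
$h{\left(t \right)} = 2 + t$ ($h{\left(t \right)} = t - -2 = t + 2 = 2 + t$)
$\sqrt{h{\left(T{\left(y \right)} \right)} + 198} = \sqrt{\left(2 + \left(16 - -68\right)\right) + 198} = \sqrt{\left(2 + \left(16 + 68\right)\right) + 198} = \sqrt{\left(2 + 84\right) + 198} = \sqrt{86 + 198} = \sqrt{284} = 2 \sqrt{71}$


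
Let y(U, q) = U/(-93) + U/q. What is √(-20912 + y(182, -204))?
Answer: I*√23234640554/1054 ≈ 144.62*I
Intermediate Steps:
y(U, q) = -U/93 + U/q (y(U, q) = U*(-1/93) + U/q = -U/93 + U/q)
√(-20912 + y(182, -204)) = √(-20912 + (-1/93*182 + 182/(-204))) = √(-20912 + (-182/93 + 182*(-1/204))) = √(-20912 + (-182/93 - 91/102)) = √(-20912 - 3003/1054) = √(-22044251/1054) = I*√23234640554/1054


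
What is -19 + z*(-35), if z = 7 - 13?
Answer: 191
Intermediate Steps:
z = -6
-19 + z*(-35) = -19 - 6*(-35) = -19 + 210 = 191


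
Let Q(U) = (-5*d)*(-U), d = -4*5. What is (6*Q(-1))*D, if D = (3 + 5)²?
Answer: 38400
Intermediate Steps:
d = -20
Q(U) = -100*U (Q(U) = (-5*(-20))*(-U) = 100*(-U) = -100*U)
D = 64 (D = 8² = 64)
(6*Q(-1))*D = (6*(-100*(-1)))*64 = (6*100)*64 = 600*64 = 38400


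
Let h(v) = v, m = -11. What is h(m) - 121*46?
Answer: -5577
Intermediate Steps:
h(m) - 121*46 = -11 - 121*46 = -11 - 5566 = -5577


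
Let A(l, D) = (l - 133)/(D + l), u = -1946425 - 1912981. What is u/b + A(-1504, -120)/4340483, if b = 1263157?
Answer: -3886390887480449/1271989064480792 ≈ -3.0554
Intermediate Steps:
u = -3859406
A(l, D) = (-133 + l)/(D + l)
u/b + A(-1504, -120)/4340483 = -3859406/1263157 + ((-133 - 1504)/(-120 - 1504))/4340483 = -3859406*1/1263157 + (-1637/(-1624))*(1/4340483) = -3859406/1263157 - 1/1624*(-1637)*(1/4340483) = -3859406/1263157 + (1637/1624)*(1/4340483) = -3859406/1263157 + 1637/7048944392 = -3886390887480449/1271989064480792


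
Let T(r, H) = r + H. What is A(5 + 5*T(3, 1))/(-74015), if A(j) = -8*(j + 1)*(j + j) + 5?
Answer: 2079/14803 ≈ 0.14044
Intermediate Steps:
T(r, H) = H + r
A(j) = 5 - 16*j*(1 + j) (A(j) = -8*(1 + j)*2*j + 5 = -16*j*(1 + j) + 5 = 5 - 16*j*(1 + j))
A(5 + 5*T(3, 1))/(-74015) = (5 - 16*(5 + 5*(1 + 3)) - 16*(5 + 5*(1 + 3))²)/(-74015) = (5 - 16*(5 + 5*4) - 16*(5 + 5*4)²)*(-1/74015) = (5 - 16*(5 + 20) - 16*(5 + 20)²)*(-1/74015) = (5 - 16*25 - 16*25²)*(-1/74015) = (5 - 400 - 16*625)*(-1/74015) = (5 - 400 - 10000)*(-1/74015) = -10395*(-1/74015) = 2079/14803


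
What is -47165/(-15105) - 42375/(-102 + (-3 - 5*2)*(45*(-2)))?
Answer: -39313477/1075476 ≈ -36.555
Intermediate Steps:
-47165/(-15105) - 42375/(-102 + (-3 - 5*2)*(45*(-2))) = -47165*(-1/15105) - 42375/(-102 + (-3 - 10)*(-90)) = 9433/3021 - 42375/(-102 - 13*(-90)) = 9433/3021 - 42375/(-102 + 1170) = 9433/3021 - 42375/1068 = 9433/3021 - 42375*1/1068 = 9433/3021 - 14125/356 = -39313477/1075476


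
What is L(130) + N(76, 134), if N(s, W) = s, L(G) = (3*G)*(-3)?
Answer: -1094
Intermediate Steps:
L(G) = -9*G
L(130) + N(76, 134) = -9*130 + 76 = -1170 + 76 = -1094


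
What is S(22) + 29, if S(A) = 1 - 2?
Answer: 28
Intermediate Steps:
S(A) = -1
S(22) + 29 = -1 + 29 = 28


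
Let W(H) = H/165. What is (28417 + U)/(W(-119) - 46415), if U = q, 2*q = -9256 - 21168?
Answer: -2178825/7658594 ≈ -0.28449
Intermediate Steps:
W(H) = H/165 (W(H) = H*(1/165) = H/165)
q = -15212 (q = (-9256 - 21168)/2 = (1/2)*(-30424) = -15212)
U = -15212
(28417 + U)/(W(-119) - 46415) = (28417 - 15212)/((1/165)*(-119) - 46415) = 13205/(-119/165 - 46415) = 13205/(-7658594/165) = 13205*(-165/7658594) = -2178825/7658594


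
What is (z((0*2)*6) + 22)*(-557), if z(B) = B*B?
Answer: -12254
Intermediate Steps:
z(B) = B²
(z((0*2)*6) + 22)*(-557) = (((0*2)*6)² + 22)*(-557) = ((0*6)² + 22)*(-557) = (0² + 22)*(-557) = (0 + 22)*(-557) = 22*(-557) = -12254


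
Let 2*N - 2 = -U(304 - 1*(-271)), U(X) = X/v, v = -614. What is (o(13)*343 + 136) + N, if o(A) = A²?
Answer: 71352287/1228 ≈ 58104.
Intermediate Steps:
U(X) = -X/614 (U(X) = X/(-614) = X*(-1/614) = -X/614)
N = 1803/1228 (N = 1 + (-(-1)*(304 - 1*(-271))/614)/2 = 1 + (-(-1)*(304 + 271)/614)/2 = 1 + (-(-1)*575/614)/2 = 1 + (-1*(-575/614))/2 = 1 + (½)*(575/614) = 1 + 575/1228 = 1803/1228 ≈ 1.4682)
(o(13)*343 + 136) + N = (13²*343 + 136) + 1803/1228 = (169*343 + 136) + 1803/1228 = (57967 + 136) + 1803/1228 = 58103 + 1803/1228 = 71352287/1228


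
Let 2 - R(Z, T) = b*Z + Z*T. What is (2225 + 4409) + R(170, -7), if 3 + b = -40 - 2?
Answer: 15476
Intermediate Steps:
b = -45 (b = -3 + (-40 - 2) = -3 - 42 = -45)
R(Z, T) = 2 + 45*Z - T*Z (R(Z, T) = 2 - (-45*Z + Z*T) = 2 - (-45*Z + T*Z) = 2 + (45*Z - T*Z) = 2 + 45*Z - T*Z)
(2225 + 4409) + R(170, -7) = (2225 + 4409) + (2 + 45*170 - 1*(-7)*170) = 6634 + (2 + 7650 + 1190) = 6634 + 8842 = 15476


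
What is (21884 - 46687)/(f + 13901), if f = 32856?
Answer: -24803/46757 ≈ -0.53047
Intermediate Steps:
(21884 - 46687)/(f + 13901) = (21884 - 46687)/(32856 + 13901) = -24803/46757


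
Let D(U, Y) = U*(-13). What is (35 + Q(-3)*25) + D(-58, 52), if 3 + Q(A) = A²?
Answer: 939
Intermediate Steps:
Q(A) = -3 + A²
D(U, Y) = -13*U
(35 + Q(-3)*25) + D(-58, 52) = (35 + (-3 + (-3)²)*25) - 13*(-58) = (35 + (-3 + 9)*25) + 754 = (35 + 6*25) + 754 = (35 + 150) + 754 = 185 + 754 = 939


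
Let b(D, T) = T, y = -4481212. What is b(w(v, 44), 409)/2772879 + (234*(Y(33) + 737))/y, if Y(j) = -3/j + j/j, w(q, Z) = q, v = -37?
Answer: -2623292198237/68342222571414 ≈ -0.038385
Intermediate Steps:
Y(j) = 1 - 3/j (Y(j) = -3/j + 1 = 1 - 3/j)
b(w(v, 44), 409)/2772879 + (234*(Y(33) + 737))/y = 409/2772879 + (234*((-3 + 33)/33 + 737))/(-4481212) = 409*(1/2772879) + (234*((1/33)*30 + 737))*(-1/4481212) = 409/2772879 + (234*(10/11 + 737))*(-1/4481212) = 409/2772879 + (234*(8117/11))*(-1/4481212) = 409/2772879 + (1899378/11)*(-1/4481212) = 409/2772879 - 949689/24646666 = -2623292198237/68342222571414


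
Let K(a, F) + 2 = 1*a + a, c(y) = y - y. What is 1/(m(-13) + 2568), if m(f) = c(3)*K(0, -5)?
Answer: 1/2568 ≈ 0.00038941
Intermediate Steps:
c(y) = 0
K(a, F) = -2 + 2*a (K(a, F) = -2 + (1*a + a) = -2 + (a + a) = -2 + 2*a)
m(f) = 0 (m(f) = 0*(-2 + 2*0) = 0*(-2 + 0) = 0*(-2) = 0)
1/(m(-13) + 2568) = 1/(0 + 2568) = 1/2568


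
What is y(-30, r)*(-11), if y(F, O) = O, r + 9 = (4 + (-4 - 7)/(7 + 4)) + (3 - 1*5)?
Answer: 88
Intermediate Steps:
r = -8 (r = -9 + ((4 + (-4 - 7)/(7 + 4)) + (3 - 1*5)) = -9 + ((4 - 11/11) + (3 - 5)) = -9 + ((4 - 11*1/11) - 2) = -9 + ((4 - 1) - 2) = -9 + (3 - 2) = -9 + 1 = -8)
y(-30, r)*(-11) = -8*(-11) = 88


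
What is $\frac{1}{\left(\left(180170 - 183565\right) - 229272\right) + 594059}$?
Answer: $\frac{1}{361392} \approx 2.7671 \cdot 10^{-6}$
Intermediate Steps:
$\frac{1}{\left(\left(180170 - 183565\right) - 229272\right) + 594059} = \frac{1}{\left(-3395 - 229272\right) + 594059} = \frac{1}{-232667 + 594059} = \frac{1}{361392}$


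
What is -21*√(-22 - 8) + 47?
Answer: 47 - 21*I*√30 ≈ 47.0 - 115.02*I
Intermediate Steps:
-21*√(-22 - 8) + 47 = -21*I*√30 + 47 = 47 - 21*I*√30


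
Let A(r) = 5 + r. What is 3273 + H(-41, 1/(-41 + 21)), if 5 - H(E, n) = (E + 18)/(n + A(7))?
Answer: 783902/239 ≈ 3279.9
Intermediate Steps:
H(E, n) = 5 - (18 + E)/(12 + n) (H(E, n) = 5 - (E + 18)/(n + (5 + 7)) = 5 - (18 + E)/(n + 12) = 5 - (18 + E)/(12 + n))
3273 + H(-41, 1/(-41 + 21)) = 3273 + (42 - 1*(-41) + 5/(-41 + 21))/(12 + 1/(-41 + 21)) = 3273 + (42 + 41 + 5/(-20))/(12 + 1/(-20)) = 3273 + (42 + 41 + 5*(-1/20))/(12 - 1/20) = 3273 + (42 + 41 - ¼)/(239/20) = 3273 + (20/239)*(331/4) = 3273 + 1655/239 = 783902/239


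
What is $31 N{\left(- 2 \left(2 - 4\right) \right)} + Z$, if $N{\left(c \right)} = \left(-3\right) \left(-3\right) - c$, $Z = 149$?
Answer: $304$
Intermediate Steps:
$N{\left(c \right)} = 9 - c$
$31 N{\left(- 2 \left(2 - 4\right) \right)} + Z = 31 \left(9 - - 2 \left(2 - 4\right)\right) + 149 = 31 \left(9 - \left(-2\right) \left(-2\right)\right) + 149 = 31 \left(9 - 4\right) + 149 = 31 \cdot 5 + 149 = 155 + 149 = 304$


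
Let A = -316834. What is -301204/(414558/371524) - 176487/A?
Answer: -17727540954230759/65673034686 ≈ -2.6994e+5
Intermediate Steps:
-301204/(414558/371524) - 176487/A = -301204/(414558/371524) - 176487/(-316834) = -301204/(414558*(1/371524)) - 176487*(-1/316834) = -301204/207279/185762 + 176487/316834 = -301204*185762/207279 + 176487/316834 = -55952257448/207279 + 176487/316834 = -17727540954230759/65673034686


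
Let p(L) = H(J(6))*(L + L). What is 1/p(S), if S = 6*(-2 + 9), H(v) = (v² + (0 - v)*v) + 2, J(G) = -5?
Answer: 1/168 ≈ 0.0059524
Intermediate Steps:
H(v) = 2 (H(v) = (v² + (-v)*v) + 2 = (v² - v²) + 2 = 0 + 2 = 2)
S = 42 (S = 6*7 = 42)
p(L) = 4*L (p(L) = 2*(L + L) = 2*(2*L) = 4*L)
1/p(S) = 1/(4*42) = 1/168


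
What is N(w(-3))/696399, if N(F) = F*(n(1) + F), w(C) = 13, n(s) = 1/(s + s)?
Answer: 117/464266 ≈ 0.00025201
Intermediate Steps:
n(s) = 1/(2*s)
N(F) = F*(½ + F) (N(F) = F*((½)/1 + F) = F*((½)*1 + F) = F*(½ + F))
N(w(-3))/696399 = (13*(½ + 13))/696399 = (13*(27/2))*(1/696399) = (351/2)*(1/696399) = 117/464266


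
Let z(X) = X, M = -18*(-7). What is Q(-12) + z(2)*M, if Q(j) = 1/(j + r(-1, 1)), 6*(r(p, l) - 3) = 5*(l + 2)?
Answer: 3274/13 ≈ 251.85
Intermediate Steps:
M = 126
r(p, l) = 14/3 + 5*l/6 (r(p, l) = 3 + (5*(l + 2))/6 = 3 + (5*(2 + l))/6 = 3 + (10 + 5*l)/6 = 3 + (5/3 + 5*l/6) = 14/3 + 5*l/6)
Q(j) = 1/(11/2 + j) (Q(j) = 1/(j + (14/3 + (5/6)*1)) = 1/(j + (14/3 + 5/6)) = 1/(j + 11/2) = 1/(11/2 + j))
Q(-12) + z(2)*M = 2/(11 + 2*(-12)) + 2*126 = 2/(11 - 24) + 252 = 2/(-13) + 252 = 2*(-1/13) + 252 = -2/13 + 252 = 3274/13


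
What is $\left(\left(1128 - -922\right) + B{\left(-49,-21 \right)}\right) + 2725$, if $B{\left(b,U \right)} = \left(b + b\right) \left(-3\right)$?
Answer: $5069$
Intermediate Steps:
$B{\left(b,U \right)} = - 6 b$ ($B{\left(b,U \right)} = 2 b \left(-3\right) = - 6 b$)
$\left(\left(1128 - -922\right) + B{\left(-49,-21 \right)}\right) + 2725 = \left(\left(1128 - -922\right) - -294\right) + 2725 = \left(\left(1128 + 922\right) + 294\right) + 2725 = \left(2050 + 294\right) + 2725 = 2344 + 2725 = 5069$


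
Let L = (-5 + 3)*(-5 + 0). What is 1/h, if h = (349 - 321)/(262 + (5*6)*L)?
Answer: 281/14 ≈ 20.071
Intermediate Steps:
L = 10 (L = -2*(-5) = 10)
h = 14/281 (h = (349 - 321)/(262 + (5*6)*10) = 28/(262 + 30*10) = 28/(262 + 300) = 28/562 = 28*(1/562) = 14/281 ≈ 0.049822)
1/h = 1/(14/281) = 281/14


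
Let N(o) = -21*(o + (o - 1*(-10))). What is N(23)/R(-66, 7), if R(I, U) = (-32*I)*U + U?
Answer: -168/2113 ≈ -0.079508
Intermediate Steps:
R(I, U) = U - 32*I*U (R(I, U) = -32*I*U + U = U - 32*I*U)
N(o) = -210 - 42*o (N(o) = -21*(o + (o + 10)) = -21*(o + (10 + o)) = -21*(10 + 2*o) = -210 - 42*o)
N(23)/R(-66, 7) = (-210 - 42*23)/((7*(1 - 32*(-66)))) = (-210 - 966)/((7*(1 + 2112))) = -1176/(7*2113) = -1176/14791 = -1176*1/14791 = -168/2113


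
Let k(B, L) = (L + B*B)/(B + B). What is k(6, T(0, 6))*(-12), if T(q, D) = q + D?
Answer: -42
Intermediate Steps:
T(q, D) = D + q
k(B, L) = (L + B²)/(2*B) (k(B, L) = (L + B²)/((2*B)) = (L + B²)*(1/(2*B)) = (L + B²)/(2*B))
k(6, T(0, 6))*(-12) = ((½)*((6 + 0) + 6²)/6)*(-12) = ((½)*(⅙)*(6 + 36))*(-12) = ((½)*(⅙)*42)*(-12) = (7/2)*(-12) = -42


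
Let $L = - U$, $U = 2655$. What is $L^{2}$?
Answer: $7049025$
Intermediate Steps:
$L = -2655$ ($L = \left(-1\right) 2655 = -2655$)
$L^{2} = \left(-2655\right)^{2} = 7049025$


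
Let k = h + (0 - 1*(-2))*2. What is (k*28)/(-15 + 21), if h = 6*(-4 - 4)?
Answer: -616/3 ≈ -205.33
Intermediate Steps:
h = -48 (h = 6*(-8) = -48)
k = -44 (k = -48 + (0 - 1*(-2))*2 = -48 + (0 + 2)*2 = -48 + 2*2 = -48 + 4 = -44)
(k*28)/(-15 + 21) = (-44*28)/(-15 + 21) = -1232/6 = -1232*⅙ = -616/3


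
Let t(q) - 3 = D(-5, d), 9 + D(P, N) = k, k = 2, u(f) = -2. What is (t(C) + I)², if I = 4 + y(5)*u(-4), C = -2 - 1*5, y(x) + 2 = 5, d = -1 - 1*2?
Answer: 36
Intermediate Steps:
d = -3 (d = -1 - 2 = -3)
y(x) = 3 (y(x) = -2 + 5 = 3)
D(P, N) = -7 (D(P, N) = -9 + 2 = -7)
C = -7 (C = -2 - 5 = -7)
t(q) = -4 (t(q) = 3 - 7 = -4)
I = -2 (I = 4 + 3*(-2) = 4 - 6 = -2)
(t(C) + I)² = (-4 - 2)² = (-6)² = 36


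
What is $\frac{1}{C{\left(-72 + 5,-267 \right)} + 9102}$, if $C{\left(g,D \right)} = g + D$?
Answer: $\frac{1}{8768} \approx 0.00011405$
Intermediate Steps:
$C{\left(g,D \right)} = D + g$
$\frac{1}{C{\left(-72 + 5,-267 \right)} + 9102} = \frac{1}{\left(-267 + \left(-72 + 5\right)\right) + 9102} = \frac{1}{\left(-267 - 67\right) + 9102} = \frac{1}{-334 + 9102} = \frac{1}{8768}$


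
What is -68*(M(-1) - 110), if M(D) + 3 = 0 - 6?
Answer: 8092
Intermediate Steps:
M(D) = -9 (M(D) = -3 + (0 - 6) = -3 - 6 = -9)
-68*(M(-1) - 110) = -68*(-9 - 110) = -68*(-119) = 8092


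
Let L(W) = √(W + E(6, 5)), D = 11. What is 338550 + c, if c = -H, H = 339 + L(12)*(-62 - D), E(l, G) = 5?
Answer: 338211 + 73*√17 ≈ 3.3851e+5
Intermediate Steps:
L(W) = √(5 + W) (L(W) = √(W + 5) = √(5 + W))
H = 339 - 73*√17 (H = 339 + √(5 + 12)*(-62 - 1*11) = 339 + √17*(-62 - 11) = 339 + √17*(-73) = 339 - 73*√17 ≈ 38.013)
c = -339 + 73*√17 (c = -(339 - 73*√17) = -339 + 73*√17 ≈ -38.013)
338550 + c = 338550 + (-339 + 73*√17) = 338211 + 73*√17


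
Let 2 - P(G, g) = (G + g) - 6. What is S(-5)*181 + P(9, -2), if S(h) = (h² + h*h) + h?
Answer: 8146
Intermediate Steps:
P(G, g) = 8 - G - g (P(G, g) = 2 - ((G + g) - 6) = 2 - (-6 + G + g) = 2 + (6 - G - g) = 8 - G - g)
S(h) = h + 2*h² (S(h) = (h² + h²) + h = 2*h² + h = h + 2*h²)
S(-5)*181 + P(9, -2) = -5*(1 + 2*(-5))*181 + (8 - 1*9 - 1*(-2)) = -5*(1 - 10)*181 + (8 - 9 + 2) = -5*(-9)*181 + 1 = 45*181 + 1 = 8145 + 1 = 8146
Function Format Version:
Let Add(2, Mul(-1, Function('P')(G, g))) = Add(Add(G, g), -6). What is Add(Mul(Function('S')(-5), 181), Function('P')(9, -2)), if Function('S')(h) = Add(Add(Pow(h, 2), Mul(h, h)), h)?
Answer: 8146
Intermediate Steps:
Function('P')(G, g) = Add(8, Mul(-1, G), Mul(-1, g)) (Function('P')(G, g) = Add(2, Mul(-1, Add(Add(G, g), -6))) = Add(2, Mul(-1, Add(-6, G, g))) = Add(2, Add(6, Mul(-1, G), Mul(-1, g))) = Add(8, Mul(-1, G), Mul(-1, g)))
Function('S')(h) = Add(h, Mul(2, Pow(h, 2))) (Function('S')(h) = Add(Add(Pow(h, 2), Pow(h, 2)), h) = Add(Mul(2, Pow(h, 2)), h) = Add(h, Mul(2, Pow(h, 2))))
Add(Mul(Function('S')(-5), 181), Function('P')(9, -2)) = Add(Mul(Mul(-5, Add(1, Mul(2, -5))), 181), Add(8, Mul(-1, 9), Mul(-1, -2))) = Add(Mul(Mul(-5, Add(1, -10)), 181), Add(8, -9, 2)) = Add(Mul(Mul(-5, -9), 181), 1) = Add(Mul(45, 181), 1) = Add(8145, 1) = 8146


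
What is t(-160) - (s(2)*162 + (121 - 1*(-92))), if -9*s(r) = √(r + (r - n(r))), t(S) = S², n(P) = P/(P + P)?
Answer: 25387 + 9*√14 ≈ 25421.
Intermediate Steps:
n(P) = ½ (n(P) = P/((2*P)) = P*(1/(2*P)) = ½)
s(r) = -√(-½ + 2*r)/9 (s(r) = -√(r + (r - 1*½))/9 = -√(r + (r - ½))/9 = -√(r + (-½ + r))/9 = -√(-½ + 2*r)/9)
t(-160) - (s(2)*162 + (121 - 1*(-92))) = (-160)² - (-√(-2 + 8*2)/18*162 + (121 - 1*(-92))) = 25600 - (-√(-2 + 16)/18*162 + (121 + 92)) = 25600 - (-√14/18*162 + 213) = 25600 - (-9*√14 + 213) = 25600 - (213 - 9*√14) = 25600 + (-213 + 9*√14) = 25387 + 9*√14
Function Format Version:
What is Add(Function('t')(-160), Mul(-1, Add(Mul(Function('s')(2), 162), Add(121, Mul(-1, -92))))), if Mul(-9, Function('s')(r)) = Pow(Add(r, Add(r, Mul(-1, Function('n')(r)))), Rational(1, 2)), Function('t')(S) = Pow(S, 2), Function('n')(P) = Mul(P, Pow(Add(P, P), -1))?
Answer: Add(25387, Mul(9, Pow(14, Rational(1, 2)))) ≈ 25421.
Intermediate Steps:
Function('n')(P) = Rational(1, 2) (Function('n')(P) = Mul(P, Pow(Mul(2, P), -1)) = Mul(P, Mul(Rational(1, 2), Pow(P, -1))) = Rational(1, 2))
Function('s')(r) = Mul(Rational(-1, 9), Pow(Add(Rational(-1, 2), Mul(2, r)), Rational(1, 2))) (Function('s')(r) = Mul(Rational(-1, 9), Pow(Add(r, Add(r, Mul(-1, Rational(1, 2)))), Rational(1, 2))) = Mul(Rational(-1, 9), Pow(Add(r, Add(r, Rational(-1, 2))), Rational(1, 2))) = Mul(Rational(-1, 9), Pow(Add(r, Add(Rational(-1, 2), r)), Rational(1, 2))) = Mul(Rational(-1, 9), Pow(Add(Rational(-1, 2), Mul(2, r)), Rational(1, 2))))
Add(Function('t')(-160), Mul(-1, Add(Mul(Function('s')(2), 162), Add(121, Mul(-1, -92))))) = Add(Pow(-160, 2), Mul(-1, Add(Mul(Mul(Rational(-1, 18), Pow(Add(-2, Mul(8, 2)), Rational(1, 2))), 162), Add(121, Mul(-1, -92))))) = Add(25600, Mul(-1, Add(Mul(Mul(Rational(-1, 18), Pow(Add(-2, 16), Rational(1, 2))), 162), Add(121, 92)))) = Add(25600, Mul(-1, Add(Mul(Mul(Rational(-1, 18), Pow(14, Rational(1, 2))), 162), 213))) = Add(25600, Mul(-1, Add(Mul(-9, Pow(14, Rational(1, 2))), 213))) = Add(25600, Mul(-1, Add(213, Mul(-9, Pow(14, Rational(1, 2)))))) = Add(25600, Add(-213, Mul(9, Pow(14, Rational(1, 2))))) = Add(25387, Mul(9, Pow(14, Rational(1, 2))))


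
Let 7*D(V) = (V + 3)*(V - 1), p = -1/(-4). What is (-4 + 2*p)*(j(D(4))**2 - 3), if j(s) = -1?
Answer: 7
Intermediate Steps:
p = 1/4 (p = -1*(-1/4) = 1/4 ≈ 0.25000)
D(V) = (-1 + V)*(3 + V)/7 (D(V) = ((V + 3)*(V - 1))/7 = ((3 + V)*(-1 + V))/7 = ((-1 + V)*(3 + V))/7 = (-1 + V)*(3 + V)/7)
(-4 + 2*p)*(j(D(4))**2 - 3) = (-4 + 2*(1/4))*((-1)**2 - 3) = (-4 + 1/2)*(1 - 3) = -7/2*(-2) = 7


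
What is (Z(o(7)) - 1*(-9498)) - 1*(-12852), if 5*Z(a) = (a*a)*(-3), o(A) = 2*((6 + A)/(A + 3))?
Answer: 2793243/125 ≈ 22346.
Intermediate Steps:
o(A) = 2*(6 + A)/(3 + A) (o(A) = 2*((6 + A)/(3 + A)) = 2*(6 + A)/(3 + A))
Z(a) = -3*a²/5 (Z(a) = ((a*a)*(-3))/5 = (a²*(-3))/5 = (-3*a²)/5 = -3*a²/5)
(Z(o(7)) - 1*(-9498)) - 1*(-12852) = (-3*4*(6 + 7)²/(3 + 7)²/5 - 1*(-9498)) - 1*(-12852) = (-3*(2*13/10)²/5 + 9498) + 12852 = (-3*(2*(⅒)*13)²/5 + 9498) + 12852 = (-3*(13/5)²/5 + 9498) + 12852 = (-⅗*169/25 + 9498) + 12852 = (-507/125 + 9498) + 12852 = 1186743/125 + 12852 = 2793243/125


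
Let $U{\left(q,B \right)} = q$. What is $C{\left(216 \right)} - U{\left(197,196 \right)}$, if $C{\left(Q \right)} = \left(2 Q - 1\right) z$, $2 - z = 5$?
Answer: $-1490$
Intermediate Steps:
$z = -3$ ($z = 2 - 5 = -3$)
$C{\left(Q \right)} = 3 - 6 Q$ ($C{\left(Q \right)} = \left(2 Q - 1\right) \left(-3\right) = \left(-1 + 2 Q\right) \left(-3\right) = 3 - 6 Q$)
$C{\left(216 \right)} - U{\left(197,196 \right)} = \left(3 - 1296\right) - 197 = -1293 - 197 = -1490$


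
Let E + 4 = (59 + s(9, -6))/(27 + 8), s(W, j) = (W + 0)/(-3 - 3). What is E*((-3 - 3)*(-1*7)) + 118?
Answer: 19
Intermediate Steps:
s(W, j) = -W/6 (s(W, j) = W/(-6) = W*(-⅙) = -W/6)
E = -33/14 (E = -4 + (59 - ⅙*9)/(27 + 8) = -4 + (59 - 3/2)/35 = -4 + (115/2)*(1/35) = -4 + 23/14 = -33/14 ≈ -2.3571)
E*((-3 - 3)*(-1*7)) + 118 = -33*(-3 - 3)*(-1*7)/14 + 118 = -(-99)*(-7)/7 + 118 = -33/14*42 + 118 = -99 + 118 = 19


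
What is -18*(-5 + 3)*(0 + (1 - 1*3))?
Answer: -72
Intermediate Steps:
-18*(-5 + 3)*(0 + (1 - 1*3)) = -(-36)*(0 + (1 - 3)) = -(-36)*(0 - 2) = -(-36)*(-2) = -18*4 = -72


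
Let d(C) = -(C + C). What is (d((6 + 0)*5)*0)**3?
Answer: 0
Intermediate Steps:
d(C) = -2*C
(d((6 + 0)*5)*0)**3 = (-2*(6 + 0)*5*0)**3 = (-12*5*0)**3 = (-2*30*0)**3 = (-60*0)**3 = 0**3 = 0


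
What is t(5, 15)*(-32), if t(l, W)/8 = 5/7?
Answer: -1280/7 ≈ -182.86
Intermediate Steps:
t(l, W) = 40/7 (t(l, W) = 8*(5/7) = 40/7)
t(5, 15)*(-32) = (40/7)*(-32) = -1280/7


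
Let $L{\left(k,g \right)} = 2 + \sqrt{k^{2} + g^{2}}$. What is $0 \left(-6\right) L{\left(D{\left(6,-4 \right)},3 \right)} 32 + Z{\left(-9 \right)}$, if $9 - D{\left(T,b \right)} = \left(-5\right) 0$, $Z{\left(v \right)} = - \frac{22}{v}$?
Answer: $\frac{22}{9} \approx 2.4444$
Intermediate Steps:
$D{\left(T,b \right)} = 9$ ($D{\left(T,b \right)} = 9 - \left(-5\right) 0 = 9 - 0 = 9 + 0 = 9$)
$L{\left(k,g \right)} = 2 + \sqrt{g^{2} + k^{2}}$
$0 \left(-6\right) L{\left(D{\left(6,-4 \right)},3 \right)} 32 + Z{\left(-9 \right)} = 0 \left(-6\right) \left(2 + \sqrt{3^{2} + 9^{2}}\right) 32 - \frac{22}{-9} = 0 \left(2 + \sqrt{9 + 81}\right) 32 - - \frac{22}{9} = 0 \left(2 + \sqrt{90}\right) 32 + \frac{22}{9} = 0 \left(2 + 3 \sqrt{10}\right) 32 + \frac{22}{9} = 0 \cdot 32 + \frac{22}{9} = 0 + \frac{22}{9} = \frac{22}{9}$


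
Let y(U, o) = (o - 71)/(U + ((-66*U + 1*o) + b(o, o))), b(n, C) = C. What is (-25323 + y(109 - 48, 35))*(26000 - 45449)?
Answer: 1918314170001/3895 ≈ 4.9251e+8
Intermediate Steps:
y(U, o) = (-71 + o)/(-65*U + 2*o) (y(U, o) = (o - 71)/(U + ((-66*U + 1*o) + o)) = (-71 + o)/(U + ((-66*U + o) + o)) = (-71 + o)/(U + ((o - 66*U) + o)) = (-71 + o)/(U + (-66*U + 2*o)) = (-71 + o)/(-65*U + 2*o))
(-25323 + y(109 - 48, 35))*(26000 - 45449) = (-25323 + (-71 + 35)/(-65*(109 - 48) + 2*35))*(26000 - 45449) = (-25323 - 36/(-65*61 + 70))*(-19449) = (-25323 - 36/(-3965 + 70))*(-19449) = (-25323 - 36/(-3895))*(-19449) = (-25323 - 1/3895*(-36))*(-19449) = (-25323 + 36/3895)*(-19449) = -98633049/3895*(-19449) = 1918314170001/3895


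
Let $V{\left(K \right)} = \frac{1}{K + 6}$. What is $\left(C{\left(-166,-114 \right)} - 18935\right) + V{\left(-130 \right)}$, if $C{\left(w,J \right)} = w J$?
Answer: $- \frac{1365}{124} \approx -11.008$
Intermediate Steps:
$V{\left(K \right)} = \frac{1}{6 + K}$
$C{\left(w,J \right)} = J w$
$\left(C{\left(-166,-114 \right)} - 18935\right) + V{\left(-130 \right)} = \left(\left(-114\right) \left(-166\right) - 18935\right) + \frac{1}{6 - 130} = \left(18924 - 18935\right) + \frac{1}{-124} = -11 - \frac{1}{124} = - \frac{1365}{124}$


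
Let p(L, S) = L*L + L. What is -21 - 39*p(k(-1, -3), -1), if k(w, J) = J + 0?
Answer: -255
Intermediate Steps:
k(w, J) = J
p(L, S) = L + L² (p(L, S) = L² + L = L + L²)
-21 - 39*p(k(-1, -3), -1) = -21 - (-117)*(1 - 3) = -21 - (-117)*(-2) = -21 - 39*6 = -21 - 234 = -255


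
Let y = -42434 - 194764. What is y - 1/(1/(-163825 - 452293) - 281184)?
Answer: -41092780139060056/173242523713 ≈ -2.3720e+5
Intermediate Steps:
y = -237198
y - 1/(1/(-163825 - 452293) - 281184) = -237198 - 1/(1/(-163825 - 452293) - 281184) = -237198 - 1/(1/(-616118) - 281184) = -237198 - 1/(-1/616118 - 281184) = -237198 - 1/(-173242523713/616118) = -237198 - 1*(-616118/173242523713) = -237198 + 616118/173242523713 = -41092780139060056/173242523713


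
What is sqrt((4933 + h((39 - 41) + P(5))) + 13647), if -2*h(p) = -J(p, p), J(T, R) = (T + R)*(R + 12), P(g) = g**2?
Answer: sqrt(19385) ≈ 139.23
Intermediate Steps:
J(T, R) = (12 + R)*(R + T) (J(T, R) = (R + T)*(12 + R) = (12 + R)*(R + T))
h(p) = p**2 + 12*p (h(p) = -(-1)*(p**2 + 12*p + 12*p + p*p)/2 = -(-1)*(p**2 + 12*p + 12*p + p**2)/2 = -(-1)*(2*p**2 + 24*p)/2 = -(-24*p - 2*p**2)/2 = p**2 + 12*p)
sqrt((4933 + h((39 - 41) + P(5))) + 13647) = sqrt((4933 + ((39 - 41) + 5**2)*(12 + ((39 - 41) + 5**2))) + 13647) = sqrt((4933 + (-2 + 25)*(12 + (-2 + 25))) + 13647) = sqrt((4933 + 23*(12 + 23)) + 13647) = sqrt((4933 + 23*35) + 13647) = sqrt((4933 + 805) + 13647) = sqrt(5738 + 13647) = sqrt(19385)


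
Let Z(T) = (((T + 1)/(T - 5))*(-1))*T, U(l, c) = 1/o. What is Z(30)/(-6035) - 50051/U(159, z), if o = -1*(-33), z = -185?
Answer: -49839534339/30175 ≈ -1.6517e+6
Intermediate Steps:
o = 33
U(l, c) = 1/33
Z(T) = -T*(1 + T)/(-5 + T) (Z(T) = (((1 + T)/(-5 + T))*(-1))*T = (-(1 + T)/(-5 + T))*T = -T*(1 + T)/(-5 + T))
Z(30)/(-6035) - 50051/U(159, z) = -1*30*(1 + 30)/(-5 + 30)/(-6035) - 50051/1/33 = -1*30*31/25*(-1/6035) - 50051*33 = -1*30*1/25*31*(-1/6035) - 1651683 = -186/5*(-1/6035) - 1651683 = 186/30175 - 1651683 = -49839534339/30175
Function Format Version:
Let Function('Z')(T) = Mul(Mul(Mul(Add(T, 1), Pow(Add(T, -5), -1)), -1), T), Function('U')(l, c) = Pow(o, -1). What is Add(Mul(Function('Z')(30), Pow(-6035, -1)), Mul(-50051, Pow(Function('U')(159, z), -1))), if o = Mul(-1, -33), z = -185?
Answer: Rational(-49839534339, 30175) ≈ -1.6517e+6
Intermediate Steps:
o = 33
Function('U')(l, c) = Rational(1, 33) (Function('U')(l, c) = Pow(33, -1) = Rational(1, 33))
Function('Z')(T) = Mul(-1, T, Pow(Add(-5, T), -1), Add(1, T)) (Function('Z')(T) = Mul(Mul(Mul(Add(1, T), Pow(Add(-5, T), -1)), -1), T) = Mul(Mul(Mul(Pow(Add(-5, T), -1), Add(1, T)), -1), T) = Mul(Mul(-1, Pow(Add(-5, T), -1), Add(1, T)), T) = Mul(-1, T, Pow(Add(-5, T), -1), Add(1, T)))
Add(Mul(Function('Z')(30), Pow(-6035, -1)), Mul(-50051, Pow(Function('U')(159, z), -1))) = Add(Mul(Mul(-1, 30, Pow(Add(-5, 30), -1), Add(1, 30)), Pow(-6035, -1)), Mul(-50051, Pow(Rational(1, 33), -1))) = Add(Mul(Mul(-1, 30, Pow(25, -1), 31), Rational(-1, 6035)), Mul(-50051, 33)) = Add(Mul(Mul(-1, 30, Rational(1, 25), 31), Rational(-1, 6035)), -1651683) = Add(Mul(Rational(-186, 5), Rational(-1, 6035)), -1651683) = Add(Rational(186, 30175), -1651683) = Rational(-49839534339, 30175)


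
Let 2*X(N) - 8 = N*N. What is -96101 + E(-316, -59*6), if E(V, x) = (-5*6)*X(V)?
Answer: -1594061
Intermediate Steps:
X(N) = 4 + N²/2 (X(N) = 4 + (N*N)/2 = 4 + N²/2)
E(V, x) = -120 - 15*V² (E(V, x) = (-5*6)*(4 + V²/2) = -30*(4 + V²/2) = -120 - 15*V²)
-96101 + E(-316, -59*6) = -96101 + (-120 - 15*(-316)²) = -96101 + (-120 - 15*99856) = -96101 + (-120 - 1497840) = -96101 - 1497960 = -1594061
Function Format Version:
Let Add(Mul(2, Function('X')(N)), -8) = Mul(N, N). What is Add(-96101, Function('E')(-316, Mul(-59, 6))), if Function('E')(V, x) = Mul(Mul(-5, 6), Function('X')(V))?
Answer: -1594061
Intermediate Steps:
Function('X')(N) = Add(4, Mul(Rational(1, 2), Pow(N, 2))) (Function('X')(N) = Add(4, Mul(Rational(1, 2), Mul(N, N))) = Add(4, Mul(Rational(1, 2), Pow(N, 2))))
Function('E')(V, x) = Add(-120, Mul(-15, Pow(V, 2))) (Function('E')(V, x) = Mul(Mul(-5, 6), Add(4, Mul(Rational(1, 2), Pow(V, 2)))) = Mul(-30, Add(4, Mul(Rational(1, 2), Pow(V, 2)))) = Add(-120, Mul(-15, Pow(V, 2))))
Add(-96101, Function('E')(-316, Mul(-59, 6))) = Add(-96101, Add(-120, Mul(-15, Pow(-316, 2)))) = Add(-96101, Add(-120, Mul(-15, 99856))) = Add(-96101, Add(-120, -1497840)) = Add(-96101, -1497960) = -1594061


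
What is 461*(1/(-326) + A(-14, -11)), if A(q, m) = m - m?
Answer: -461/326 ≈ -1.4141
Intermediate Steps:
A(q, m) = 0
461*(1/(-326) + A(-14, -11)) = 461*(1/(-326) + 0) = 461*(-1/326 + 0) = 461*(-1/326) = -461/326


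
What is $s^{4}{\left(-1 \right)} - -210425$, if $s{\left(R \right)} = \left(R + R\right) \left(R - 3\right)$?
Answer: $214521$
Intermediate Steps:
$s{\left(R \right)} = 2 R \left(-3 + R\right)$
$s^{4}{\left(-1 \right)} - -210425 = \left(2 \left(-1\right) \left(-3 - 1\right)\right)^{4} - -210425 = \left(2 \left(-1\right) \left(-4\right)\right)^{4} + 210425 = 8^{4} + 210425 = 4096 + 210425 = 214521$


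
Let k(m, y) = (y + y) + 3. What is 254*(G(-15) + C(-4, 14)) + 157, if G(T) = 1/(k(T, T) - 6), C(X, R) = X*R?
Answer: -464465/33 ≈ -14075.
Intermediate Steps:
C(X, R) = R*X
k(m, y) = 3 + 2*y (k(m, y) = 2*y + 3 = 3 + 2*y)
G(T) = 1/(-3 + 2*T) (G(T) = 1/((3 + 2*T) - 6) = 1/(-3 + 2*T))
254*(G(-15) + C(-4, 14)) + 157 = 254*(1/(-3 + 2*(-15)) + 14*(-4)) + 157 = 254*(1/(-3 - 30) - 56) + 157 = 254*(1/(-33) - 56) + 157 = 254*(-1/33 - 56) + 157 = 254*(-1849/33) + 157 = -469646/33 + 157 = -464465/33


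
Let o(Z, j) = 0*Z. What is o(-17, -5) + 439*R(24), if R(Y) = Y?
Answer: 10536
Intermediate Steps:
o(Z, j) = 0
o(-17, -5) + 439*R(24) = 0 + 439*24 = 0 + 10536 = 10536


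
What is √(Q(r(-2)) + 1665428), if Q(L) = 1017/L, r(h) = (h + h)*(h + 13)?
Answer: √806055965/22 ≈ 1290.5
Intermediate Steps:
r(h) = 2*h*(13 + h) (r(h) = (2*h)*(13 + h) = 2*h*(13 + h))
√(Q(r(-2)) + 1665428) = √(1017/((2*(-2)*(13 - 2))) + 1665428) = √(1017/((2*(-2)*11)) + 1665428) = √(1017/(-44) + 1665428) = √(1017*(-1/44) + 1665428) = √(-1017/44 + 1665428) = √(73277815/44) = √806055965/22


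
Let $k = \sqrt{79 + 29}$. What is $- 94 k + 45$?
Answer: $45 - 564 \sqrt{3} \approx -931.88$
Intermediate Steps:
$k = 6 \sqrt{3}$ ($k = \sqrt{108} = 6 \sqrt{3} \approx 10.392$)
$- 94 k + 45 = - 94 \cdot 6 \sqrt{3} + 45 = - 564 \sqrt{3} + 45 = 45 - 564 \sqrt{3}$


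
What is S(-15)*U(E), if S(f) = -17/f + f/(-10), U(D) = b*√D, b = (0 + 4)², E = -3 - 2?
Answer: 632*I*√5/15 ≈ 94.213*I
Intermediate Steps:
E = -5
b = 16 (b = 4² = 16)
U(D) = 16*√D
S(f) = -17/f - f/10 (S(f) = -17/f + f*(-⅒) = -17/f - f/10)
S(-15)*U(E) = (-17/(-15) - ⅒*(-15))*(16*√(-5)) = (-17*(-1/15) + 3/2)*(16*(I*√5)) = (17/15 + 3/2)*(16*I*√5) = 79*(16*I*√5)/30 = 632*I*√5/15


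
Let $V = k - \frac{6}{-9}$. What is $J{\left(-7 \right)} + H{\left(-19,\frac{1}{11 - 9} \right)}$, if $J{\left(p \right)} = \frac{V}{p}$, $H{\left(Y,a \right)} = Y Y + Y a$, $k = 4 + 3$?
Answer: $\frac{14717}{42} \approx 350.4$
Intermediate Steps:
$k = 7$
$H{\left(Y,a \right)} = Y^{2} + Y a$
$V = \frac{23}{3}$ ($V = 7 - \frac{6}{-9} = 7 - - \frac{2}{3} = 7 + \frac{2}{3} = \frac{23}{3} \approx 7.6667$)
$J{\left(p \right)} = \frac{23}{3 p}$
$J{\left(-7 \right)} + H{\left(-19,\frac{1}{11 - 9} \right)} = \frac{23}{3 \left(-7\right)} - 19 \left(-19 + \frac{1}{11 - 9}\right) = \frac{23}{3} \left(- \frac{1}{7}\right) - 19 \left(-19 + \frac{1}{2}\right) = - \frac{23}{21} - 19 \left(-19 + \frac{1}{2}\right) = - \frac{23}{21} - - \frac{703}{2} = - \frac{23}{21} + \frac{703}{2} = \frac{14717}{42}$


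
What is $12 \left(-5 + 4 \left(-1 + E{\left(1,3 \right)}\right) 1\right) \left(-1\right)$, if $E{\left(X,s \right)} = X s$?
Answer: $-36$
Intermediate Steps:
$12 \left(-5 + 4 \left(-1 + E{\left(1,3 \right)}\right) 1\right) \left(-1\right) = 12 \left(-5 + 4 \left(-1 + 1 \cdot 3\right) 1\right) \left(-1\right) = 12 \left(-5 + 4 \left(-1 + 3\right) 1\right) \left(-1\right) = 12 \left(-5 + 4 \cdot 2 \cdot 1\right) \left(-1\right) = 12 \left(-5 + 8 \cdot 1\right) \left(-1\right) = 12 \left(-5 + 8\right) \left(-1\right) = 12 \cdot 3 \left(-1\right) = 36 \left(-1\right) = -36$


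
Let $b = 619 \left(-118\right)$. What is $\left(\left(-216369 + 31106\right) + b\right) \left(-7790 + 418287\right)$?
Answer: $-106033427585$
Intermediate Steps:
$b = -73042$
$\left(\left(-216369 + 31106\right) + b\right) \left(-7790 + 418287\right) = \left(\left(-216369 + 31106\right) - 73042\right) \left(-7790 + 418287\right) = \left(-185263 - 73042\right) 410497 = \left(-258305\right) 410497 = -106033427585$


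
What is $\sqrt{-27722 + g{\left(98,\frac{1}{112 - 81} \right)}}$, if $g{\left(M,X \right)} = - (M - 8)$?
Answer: $2 i \sqrt{6953} \approx 166.77 i$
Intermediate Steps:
$g{\left(M,X \right)} = 8 - M$ ($g{\left(M,X \right)} = - (M - 8) = - (-8 + M) = 8 - M$)
$\sqrt{-27722 + g{\left(98,\frac{1}{112 - 81} \right)}} = \sqrt{-27722 + \left(8 - 98\right)} = \sqrt{-27722 - 90} = \sqrt{-27812} = 2 i \sqrt{6953}$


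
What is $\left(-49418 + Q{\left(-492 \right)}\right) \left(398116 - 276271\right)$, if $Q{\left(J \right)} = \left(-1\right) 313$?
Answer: $-6059473695$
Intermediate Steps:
$Q{\left(J \right)} = -313$
$\left(-49418 + Q{\left(-492 \right)}\right) \left(398116 - 276271\right) = \left(-49418 - 313\right) \left(398116 - 276271\right) = \left(-49731\right) 121845 = -6059473695$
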